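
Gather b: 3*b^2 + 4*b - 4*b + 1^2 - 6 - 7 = 3*b^2 - 12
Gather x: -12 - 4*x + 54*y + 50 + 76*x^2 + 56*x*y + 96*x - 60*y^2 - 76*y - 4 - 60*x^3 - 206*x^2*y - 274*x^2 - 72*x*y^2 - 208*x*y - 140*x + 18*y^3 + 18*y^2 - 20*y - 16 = -60*x^3 + x^2*(-206*y - 198) + x*(-72*y^2 - 152*y - 48) + 18*y^3 - 42*y^2 - 42*y + 18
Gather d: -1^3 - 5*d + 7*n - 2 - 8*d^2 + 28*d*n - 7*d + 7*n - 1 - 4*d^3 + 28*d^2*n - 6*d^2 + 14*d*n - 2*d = -4*d^3 + d^2*(28*n - 14) + d*(42*n - 14) + 14*n - 4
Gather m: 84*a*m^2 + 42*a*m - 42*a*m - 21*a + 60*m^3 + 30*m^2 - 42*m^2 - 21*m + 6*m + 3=-21*a + 60*m^3 + m^2*(84*a - 12) - 15*m + 3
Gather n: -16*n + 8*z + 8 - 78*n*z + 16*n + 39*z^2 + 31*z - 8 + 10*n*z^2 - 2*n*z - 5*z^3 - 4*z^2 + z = n*(10*z^2 - 80*z) - 5*z^3 + 35*z^2 + 40*z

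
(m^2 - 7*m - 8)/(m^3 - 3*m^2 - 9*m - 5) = (m - 8)/(m^2 - 4*m - 5)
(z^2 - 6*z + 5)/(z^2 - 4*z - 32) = (-z^2 + 6*z - 5)/(-z^2 + 4*z + 32)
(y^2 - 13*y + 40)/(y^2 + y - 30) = (y - 8)/(y + 6)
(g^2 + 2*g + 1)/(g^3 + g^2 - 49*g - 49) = (g + 1)/(g^2 - 49)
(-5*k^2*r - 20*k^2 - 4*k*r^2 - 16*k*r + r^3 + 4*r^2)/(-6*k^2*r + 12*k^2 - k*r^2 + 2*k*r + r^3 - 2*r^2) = (5*k^2*r + 20*k^2 + 4*k*r^2 + 16*k*r - r^3 - 4*r^2)/(6*k^2*r - 12*k^2 + k*r^2 - 2*k*r - r^3 + 2*r^2)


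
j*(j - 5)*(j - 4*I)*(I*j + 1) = I*j^4 + 5*j^3 - 5*I*j^3 - 25*j^2 - 4*I*j^2 + 20*I*j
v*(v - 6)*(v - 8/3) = v^3 - 26*v^2/3 + 16*v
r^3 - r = r*(r - 1)*(r + 1)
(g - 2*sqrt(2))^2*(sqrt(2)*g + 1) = sqrt(2)*g^3 - 7*g^2 + 4*sqrt(2)*g + 8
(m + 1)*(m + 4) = m^2 + 5*m + 4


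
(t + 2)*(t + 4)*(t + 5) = t^3 + 11*t^2 + 38*t + 40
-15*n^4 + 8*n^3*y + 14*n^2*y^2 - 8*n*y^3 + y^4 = (-5*n + y)*(-3*n + y)*(-n + y)*(n + y)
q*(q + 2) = q^2 + 2*q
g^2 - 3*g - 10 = (g - 5)*(g + 2)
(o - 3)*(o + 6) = o^2 + 3*o - 18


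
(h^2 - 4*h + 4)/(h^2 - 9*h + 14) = (h - 2)/(h - 7)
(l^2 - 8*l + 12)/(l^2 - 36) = (l - 2)/(l + 6)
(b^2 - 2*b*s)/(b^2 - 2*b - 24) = b*(-b + 2*s)/(-b^2 + 2*b + 24)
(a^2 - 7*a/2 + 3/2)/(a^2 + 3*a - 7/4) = 2*(a - 3)/(2*a + 7)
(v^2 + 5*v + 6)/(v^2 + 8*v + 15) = (v + 2)/(v + 5)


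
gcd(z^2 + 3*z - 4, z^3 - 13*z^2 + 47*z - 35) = z - 1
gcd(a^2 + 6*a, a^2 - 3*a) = a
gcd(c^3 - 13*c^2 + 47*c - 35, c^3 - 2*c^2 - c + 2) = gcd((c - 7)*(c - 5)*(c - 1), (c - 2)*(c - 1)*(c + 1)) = c - 1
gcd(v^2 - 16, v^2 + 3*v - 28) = v - 4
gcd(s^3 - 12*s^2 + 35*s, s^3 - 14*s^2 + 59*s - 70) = s^2 - 12*s + 35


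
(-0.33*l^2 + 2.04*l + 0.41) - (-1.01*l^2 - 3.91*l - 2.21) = 0.68*l^2 + 5.95*l + 2.62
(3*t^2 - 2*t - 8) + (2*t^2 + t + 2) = 5*t^2 - t - 6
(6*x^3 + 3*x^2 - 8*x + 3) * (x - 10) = 6*x^4 - 57*x^3 - 38*x^2 + 83*x - 30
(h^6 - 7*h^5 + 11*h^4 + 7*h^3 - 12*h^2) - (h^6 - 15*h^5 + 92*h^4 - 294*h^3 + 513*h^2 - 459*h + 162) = 8*h^5 - 81*h^4 + 301*h^3 - 525*h^2 + 459*h - 162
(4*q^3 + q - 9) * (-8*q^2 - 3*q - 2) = -32*q^5 - 12*q^4 - 16*q^3 + 69*q^2 + 25*q + 18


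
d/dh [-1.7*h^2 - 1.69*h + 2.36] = -3.4*h - 1.69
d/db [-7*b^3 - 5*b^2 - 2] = b*(-21*b - 10)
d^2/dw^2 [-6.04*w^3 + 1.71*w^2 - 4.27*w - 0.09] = 3.42 - 36.24*w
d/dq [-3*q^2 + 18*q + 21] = 18 - 6*q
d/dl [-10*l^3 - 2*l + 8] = -30*l^2 - 2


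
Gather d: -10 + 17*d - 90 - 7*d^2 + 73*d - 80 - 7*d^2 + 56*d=-14*d^2 + 146*d - 180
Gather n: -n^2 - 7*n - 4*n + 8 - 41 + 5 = -n^2 - 11*n - 28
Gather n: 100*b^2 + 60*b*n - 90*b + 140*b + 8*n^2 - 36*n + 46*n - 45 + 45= 100*b^2 + 50*b + 8*n^2 + n*(60*b + 10)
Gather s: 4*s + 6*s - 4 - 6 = 10*s - 10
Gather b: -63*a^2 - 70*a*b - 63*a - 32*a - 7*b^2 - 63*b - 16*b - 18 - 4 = -63*a^2 - 95*a - 7*b^2 + b*(-70*a - 79) - 22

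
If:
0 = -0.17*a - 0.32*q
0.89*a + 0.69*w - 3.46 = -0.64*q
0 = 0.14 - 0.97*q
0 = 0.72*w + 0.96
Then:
No Solution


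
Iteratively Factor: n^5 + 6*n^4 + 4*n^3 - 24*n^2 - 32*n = (n + 4)*(n^4 + 2*n^3 - 4*n^2 - 8*n) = (n - 2)*(n + 4)*(n^3 + 4*n^2 + 4*n) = (n - 2)*(n + 2)*(n + 4)*(n^2 + 2*n) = n*(n - 2)*(n + 2)*(n + 4)*(n + 2)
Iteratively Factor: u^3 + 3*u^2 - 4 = (u + 2)*(u^2 + u - 2) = (u - 1)*(u + 2)*(u + 2)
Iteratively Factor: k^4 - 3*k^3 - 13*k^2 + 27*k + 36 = (k + 1)*(k^3 - 4*k^2 - 9*k + 36) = (k - 4)*(k + 1)*(k^2 - 9) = (k - 4)*(k + 1)*(k + 3)*(k - 3)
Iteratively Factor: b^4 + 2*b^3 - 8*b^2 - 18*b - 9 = (b + 3)*(b^3 - b^2 - 5*b - 3) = (b + 1)*(b + 3)*(b^2 - 2*b - 3) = (b + 1)^2*(b + 3)*(b - 3)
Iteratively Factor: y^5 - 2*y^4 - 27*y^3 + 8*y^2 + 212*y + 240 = (y - 4)*(y^4 + 2*y^3 - 19*y^2 - 68*y - 60) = (y - 4)*(y + 3)*(y^3 - y^2 - 16*y - 20) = (y - 4)*(y + 2)*(y + 3)*(y^2 - 3*y - 10) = (y - 4)*(y + 2)^2*(y + 3)*(y - 5)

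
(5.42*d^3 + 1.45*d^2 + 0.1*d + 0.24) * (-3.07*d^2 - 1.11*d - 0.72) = -16.6394*d^5 - 10.4677*d^4 - 5.8189*d^3 - 1.8918*d^2 - 0.3384*d - 0.1728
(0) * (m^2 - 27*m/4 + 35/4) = 0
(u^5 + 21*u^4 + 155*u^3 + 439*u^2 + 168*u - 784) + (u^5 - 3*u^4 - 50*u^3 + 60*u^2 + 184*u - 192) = 2*u^5 + 18*u^4 + 105*u^3 + 499*u^2 + 352*u - 976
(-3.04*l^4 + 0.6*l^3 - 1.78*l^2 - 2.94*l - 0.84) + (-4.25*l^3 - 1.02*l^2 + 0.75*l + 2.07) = -3.04*l^4 - 3.65*l^3 - 2.8*l^2 - 2.19*l + 1.23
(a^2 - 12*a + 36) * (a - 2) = a^3 - 14*a^2 + 60*a - 72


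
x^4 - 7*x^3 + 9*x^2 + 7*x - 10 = (x - 5)*(x - 2)*(x - 1)*(x + 1)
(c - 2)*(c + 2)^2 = c^3 + 2*c^2 - 4*c - 8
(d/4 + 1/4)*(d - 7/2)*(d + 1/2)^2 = d^4/4 - 3*d^3/8 - 23*d^2/16 - 33*d/32 - 7/32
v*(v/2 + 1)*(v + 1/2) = v^3/2 + 5*v^2/4 + v/2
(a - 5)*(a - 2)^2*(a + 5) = a^4 - 4*a^3 - 21*a^2 + 100*a - 100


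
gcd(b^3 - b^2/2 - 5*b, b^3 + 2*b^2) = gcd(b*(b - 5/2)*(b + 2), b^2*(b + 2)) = b^2 + 2*b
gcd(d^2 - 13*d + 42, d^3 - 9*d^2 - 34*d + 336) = d - 7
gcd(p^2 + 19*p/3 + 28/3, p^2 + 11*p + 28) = p + 4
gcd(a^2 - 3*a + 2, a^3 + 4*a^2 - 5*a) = a - 1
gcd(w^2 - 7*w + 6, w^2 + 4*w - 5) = w - 1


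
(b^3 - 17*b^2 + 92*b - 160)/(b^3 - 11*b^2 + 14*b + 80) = (b - 4)/(b + 2)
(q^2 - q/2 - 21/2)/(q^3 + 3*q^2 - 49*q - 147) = (q - 7/2)/(q^2 - 49)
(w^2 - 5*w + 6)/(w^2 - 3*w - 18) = (-w^2 + 5*w - 6)/(-w^2 + 3*w + 18)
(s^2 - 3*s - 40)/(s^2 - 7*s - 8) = (s + 5)/(s + 1)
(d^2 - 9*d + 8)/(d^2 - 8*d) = (d - 1)/d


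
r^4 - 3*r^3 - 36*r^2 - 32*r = r*(r - 8)*(r + 1)*(r + 4)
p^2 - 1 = (p - 1)*(p + 1)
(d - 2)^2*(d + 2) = d^3 - 2*d^2 - 4*d + 8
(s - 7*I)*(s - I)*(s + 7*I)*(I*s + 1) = I*s^4 + 2*s^3 + 48*I*s^2 + 98*s - 49*I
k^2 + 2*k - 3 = (k - 1)*(k + 3)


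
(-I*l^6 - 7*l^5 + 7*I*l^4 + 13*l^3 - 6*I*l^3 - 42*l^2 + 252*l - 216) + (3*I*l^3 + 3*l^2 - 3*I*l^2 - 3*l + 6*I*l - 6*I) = -I*l^6 - 7*l^5 + 7*I*l^4 + 13*l^3 - 3*I*l^3 - 39*l^2 - 3*I*l^2 + 249*l + 6*I*l - 216 - 6*I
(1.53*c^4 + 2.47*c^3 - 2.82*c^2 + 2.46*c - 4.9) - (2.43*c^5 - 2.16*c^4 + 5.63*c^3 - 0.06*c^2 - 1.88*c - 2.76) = -2.43*c^5 + 3.69*c^4 - 3.16*c^3 - 2.76*c^2 + 4.34*c - 2.14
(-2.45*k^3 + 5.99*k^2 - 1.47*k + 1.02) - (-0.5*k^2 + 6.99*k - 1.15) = -2.45*k^3 + 6.49*k^2 - 8.46*k + 2.17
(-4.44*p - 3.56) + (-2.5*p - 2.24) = -6.94*p - 5.8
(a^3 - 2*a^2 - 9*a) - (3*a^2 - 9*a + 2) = a^3 - 5*a^2 - 2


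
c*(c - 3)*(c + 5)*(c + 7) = c^4 + 9*c^3 - c^2 - 105*c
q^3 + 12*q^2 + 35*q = q*(q + 5)*(q + 7)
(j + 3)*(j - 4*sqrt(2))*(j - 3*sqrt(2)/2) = j^3 - 11*sqrt(2)*j^2/2 + 3*j^2 - 33*sqrt(2)*j/2 + 12*j + 36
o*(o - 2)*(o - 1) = o^3 - 3*o^2 + 2*o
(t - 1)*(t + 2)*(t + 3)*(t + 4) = t^4 + 8*t^3 + 17*t^2 - 2*t - 24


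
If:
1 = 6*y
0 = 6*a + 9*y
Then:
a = -1/4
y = 1/6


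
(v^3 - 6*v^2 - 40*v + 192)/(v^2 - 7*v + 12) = (v^2 - 2*v - 48)/(v - 3)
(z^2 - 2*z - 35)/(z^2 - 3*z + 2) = (z^2 - 2*z - 35)/(z^2 - 3*z + 2)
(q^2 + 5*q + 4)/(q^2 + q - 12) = (q + 1)/(q - 3)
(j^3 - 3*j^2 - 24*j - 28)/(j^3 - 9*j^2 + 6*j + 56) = (j + 2)/(j - 4)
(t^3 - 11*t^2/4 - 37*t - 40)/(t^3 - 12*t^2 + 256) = (t + 5/4)/(t - 8)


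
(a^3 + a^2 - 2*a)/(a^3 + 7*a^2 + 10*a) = (a - 1)/(a + 5)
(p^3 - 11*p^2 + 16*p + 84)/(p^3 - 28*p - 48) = (p - 7)/(p + 4)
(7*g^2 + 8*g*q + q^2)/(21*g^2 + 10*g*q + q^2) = (g + q)/(3*g + q)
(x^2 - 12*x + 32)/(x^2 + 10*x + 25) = (x^2 - 12*x + 32)/(x^2 + 10*x + 25)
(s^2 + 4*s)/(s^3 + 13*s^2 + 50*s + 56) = s/(s^2 + 9*s + 14)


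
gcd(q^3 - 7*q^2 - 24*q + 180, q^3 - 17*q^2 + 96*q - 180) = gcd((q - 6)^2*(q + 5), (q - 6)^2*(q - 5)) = q^2 - 12*q + 36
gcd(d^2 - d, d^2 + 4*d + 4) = 1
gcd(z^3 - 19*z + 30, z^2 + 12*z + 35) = z + 5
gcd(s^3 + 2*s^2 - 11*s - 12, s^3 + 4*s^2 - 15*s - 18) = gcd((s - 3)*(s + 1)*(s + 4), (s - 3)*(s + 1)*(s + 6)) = s^2 - 2*s - 3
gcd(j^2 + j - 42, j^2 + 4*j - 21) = j + 7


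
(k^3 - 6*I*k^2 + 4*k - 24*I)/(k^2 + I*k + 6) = (k^2 - 4*I*k + 12)/(k + 3*I)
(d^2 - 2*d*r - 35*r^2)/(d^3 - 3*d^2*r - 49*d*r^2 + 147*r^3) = (-d - 5*r)/(-d^2 - 4*d*r + 21*r^2)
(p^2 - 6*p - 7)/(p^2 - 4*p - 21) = (p + 1)/(p + 3)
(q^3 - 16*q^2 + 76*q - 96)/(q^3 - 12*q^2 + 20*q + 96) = (q - 2)/(q + 2)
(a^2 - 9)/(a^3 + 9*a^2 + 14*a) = (a^2 - 9)/(a*(a^2 + 9*a + 14))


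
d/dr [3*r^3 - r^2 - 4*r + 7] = 9*r^2 - 2*r - 4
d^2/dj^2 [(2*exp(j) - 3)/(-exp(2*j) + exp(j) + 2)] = (-2*exp(4*j) + 10*exp(3*j) - 33*exp(2*j) + 31*exp(j) - 14)*exp(j)/(exp(6*j) - 3*exp(5*j) - 3*exp(4*j) + 11*exp(3*j) + 6*exp(2*j) - 12*exp(j) - 8)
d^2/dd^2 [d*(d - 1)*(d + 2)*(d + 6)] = 12*d^2 + 42*d + 8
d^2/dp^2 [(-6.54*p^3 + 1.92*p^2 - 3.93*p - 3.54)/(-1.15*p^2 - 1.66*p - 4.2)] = (-1.4210854715202e-14*p^4 - 9.407742*p^3 + 357.31278*p^2 + 618.84936*p - 137.224272)/(1.520875*p^6 + 6.58605*p^5 + 26.17032*p^4 + 52.681096*p^3 + 95.57856*p^2 + 87.8472*p + 74.088)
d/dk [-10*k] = -10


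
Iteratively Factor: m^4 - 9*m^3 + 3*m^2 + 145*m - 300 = (m - 3)*(m^3 - 6*m^2 - 15*m + 100) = (m - 5)*(m - 3)*(m^2 - m - 20) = (m - 5)*(m - 3)*(m + 4)*(m - 5)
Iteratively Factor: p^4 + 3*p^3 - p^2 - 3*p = (p)*(p^3 + 3*p^2 - p - 3) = p*(p - 1)*(p^2 + 4*p + 3) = p*(p - 1)*(p + 3)*(p + 1)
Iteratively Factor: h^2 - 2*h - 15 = (h + 3)*(h - 5)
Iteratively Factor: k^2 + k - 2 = (k + 2)*(k - 1)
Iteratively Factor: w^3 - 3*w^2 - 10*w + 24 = (w - 2)*(w^2 - w - 12) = (w - 4)*(w - 2)*(w + 3)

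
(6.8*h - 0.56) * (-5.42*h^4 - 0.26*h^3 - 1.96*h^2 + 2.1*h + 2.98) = -36.856*h^5 + 1.2672*h^4 - 13.1824*h^3 + 15.3776*h^2 + 19.088*h - 1.6688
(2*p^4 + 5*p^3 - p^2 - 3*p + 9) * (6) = 12*p^4 + 30*p^3 - 6*p^2 - 18*p + 54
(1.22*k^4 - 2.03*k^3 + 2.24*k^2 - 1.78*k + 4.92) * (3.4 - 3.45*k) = -4.209*k^5 + 11.1515*k^4 - 14.63*k^3 + 13.757*k^2 - 23.026*k + 16.728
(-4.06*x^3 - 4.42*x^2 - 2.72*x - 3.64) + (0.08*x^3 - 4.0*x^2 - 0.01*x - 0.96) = -3.98*x^3 - 8.42*x^2 - 2.73*x - 4.6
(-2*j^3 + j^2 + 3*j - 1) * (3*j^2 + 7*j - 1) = -6*j^5 - 11*j^4 + 18*j^3 + 17*j^2 - 10*j + 1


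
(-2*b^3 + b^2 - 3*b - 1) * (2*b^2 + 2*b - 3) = -4*b^5 - 2*b^4 + 2*b^3 - 11*b^2 + 7*b + 3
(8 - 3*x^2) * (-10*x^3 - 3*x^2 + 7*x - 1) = 30*x^5 + 9*x^4 - 101*x^3 - 21*x^2 + 56*x - 8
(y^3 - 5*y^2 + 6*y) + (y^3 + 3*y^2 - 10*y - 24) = 2*y^3 - 2*y^2 - 4*y - 24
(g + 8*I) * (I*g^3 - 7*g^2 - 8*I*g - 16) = I*g^4 - 15*g^3 - 64*I*g^2 + 48*g - 128*I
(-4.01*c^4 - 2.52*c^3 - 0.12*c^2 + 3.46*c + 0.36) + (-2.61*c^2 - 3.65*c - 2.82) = -4.01*c^4 - 2.52*c^3 - 2.73*c^2 - 0.19*c - 2.46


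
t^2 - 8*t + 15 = (t - 5)*(t - 3)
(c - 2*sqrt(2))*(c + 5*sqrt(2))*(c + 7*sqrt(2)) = c^3 + 10*sqrt(2)*c^2 + 22*c - 140*sqrt(2)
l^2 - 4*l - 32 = (l - 8)*(l + 4)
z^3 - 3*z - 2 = (z - 2)*(z + 1)^2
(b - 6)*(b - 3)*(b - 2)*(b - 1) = b^4 - 12*b^3 + 47*b^2 - 72*b + 36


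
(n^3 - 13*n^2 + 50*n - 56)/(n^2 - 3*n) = (n^3 - 13*n^2 + 50*n - 56)/(n*(n - 3))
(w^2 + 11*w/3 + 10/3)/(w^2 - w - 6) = (w + 5/3)/(w - 3)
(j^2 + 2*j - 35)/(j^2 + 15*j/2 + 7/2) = 2*(j - 5)/(2*j + 1)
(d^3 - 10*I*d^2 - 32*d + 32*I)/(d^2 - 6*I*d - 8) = d - 4*I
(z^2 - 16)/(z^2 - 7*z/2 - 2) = 2*(z + 4)/(2*z + 1)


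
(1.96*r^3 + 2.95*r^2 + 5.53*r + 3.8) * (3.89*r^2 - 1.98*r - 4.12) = 7.6244*r^5 + 7.5947*r^4 + 7.5955*r^3 - 8.3214*r^2 - 30.3076*r - 15.656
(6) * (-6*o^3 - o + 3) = -36*o^3 - 6*o + 18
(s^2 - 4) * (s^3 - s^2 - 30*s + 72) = s^5 - s^4 - 34*s^3 + 76*s^2 + 120*s - 288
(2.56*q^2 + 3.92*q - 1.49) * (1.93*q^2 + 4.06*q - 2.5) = 4.9408*q^4 + 17.9592*q^3 + 6.6395*q^2 - 15.8494*q + 3.725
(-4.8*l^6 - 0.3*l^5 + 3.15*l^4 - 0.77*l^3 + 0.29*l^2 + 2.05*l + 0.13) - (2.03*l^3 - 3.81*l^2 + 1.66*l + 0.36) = -4.8*l^6 - 0.3*l^5 + 3.15*l^4 - 2.8*l^3 + 4.1*l^2 + 0.39*l - 0.23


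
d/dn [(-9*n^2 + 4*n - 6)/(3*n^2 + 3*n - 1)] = (-39*n^2 + 54*n + 14)/(9*n^4 + 18*n^3 + 3*n^2 - 6*n + 1)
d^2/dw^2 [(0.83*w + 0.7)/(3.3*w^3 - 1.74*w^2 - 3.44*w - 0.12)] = (54.2322*w^5 + 62.88084*w^4 - 40.440264*w^3 - 31.01832*w^2 + 25.762896*w + 15.589472)/(35.937*w^9 - 56.8458*w^8 - 82.41156*w^7 + 109.326456*w^6 + 90.042048*w^5 - 54.687888*w^4 - 44.874656*w^3 - 4.335264*w^2 - 0.148608*w - 0.001728)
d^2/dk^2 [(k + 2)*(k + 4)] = 2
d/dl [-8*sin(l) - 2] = -8*cos(l)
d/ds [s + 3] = 1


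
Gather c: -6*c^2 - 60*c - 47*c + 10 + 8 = -6*c^2 - 107*c + 18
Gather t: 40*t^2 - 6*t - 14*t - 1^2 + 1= 40*t^2 - 20*t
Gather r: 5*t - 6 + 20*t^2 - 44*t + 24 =20*t^2 - 39*t + 18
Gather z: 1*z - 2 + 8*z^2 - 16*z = 8*z^2 - 15*z - 2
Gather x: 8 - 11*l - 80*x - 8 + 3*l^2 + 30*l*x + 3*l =3*l^2 - 8*l + x*(30*l - 80)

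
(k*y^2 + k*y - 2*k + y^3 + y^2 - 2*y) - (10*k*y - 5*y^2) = k*y^2 - 9*k*y - 2*k + y^3 + 6*y^2 - 2*y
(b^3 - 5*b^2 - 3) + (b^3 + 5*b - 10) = 2*b^3 - 5*b^2 + 5*b - 13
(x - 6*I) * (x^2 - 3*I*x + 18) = x^3 - 9*I*x^2 - 108*I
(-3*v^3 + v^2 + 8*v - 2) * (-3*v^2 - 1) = 9*v^5 - 3*v^4 - 21*v^3 + 5*v^2 - 8*v + 2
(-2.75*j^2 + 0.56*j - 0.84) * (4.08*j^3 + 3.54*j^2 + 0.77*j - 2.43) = -11.22*j^5 - 7.4502*j^4 - 3.5623*j^3 + 4.1401*j^2 - 2.0076*j + 2.0412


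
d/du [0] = 0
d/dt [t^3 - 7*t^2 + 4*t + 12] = 3*t^2 - 14*t + 4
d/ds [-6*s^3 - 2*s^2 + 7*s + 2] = -18*s^2 - 4*s + 7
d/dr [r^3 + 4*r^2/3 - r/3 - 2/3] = 3*r^2 + 8*r/3 - 1/3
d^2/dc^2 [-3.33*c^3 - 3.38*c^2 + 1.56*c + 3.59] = -19.98*c - 6.76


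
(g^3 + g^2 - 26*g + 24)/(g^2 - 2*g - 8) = (g^2 + 5*g - 6)/(g + 2)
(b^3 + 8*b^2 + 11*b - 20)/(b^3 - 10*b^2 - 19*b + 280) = (b^2 + 3*b - 4)/(b^2 - 15*b + 56)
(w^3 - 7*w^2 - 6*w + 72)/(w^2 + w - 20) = (w^2 - 3*w - 18)/(w + 5)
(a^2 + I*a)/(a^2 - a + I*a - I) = a/(a - 1)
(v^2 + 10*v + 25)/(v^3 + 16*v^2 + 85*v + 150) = 1/(v + 6)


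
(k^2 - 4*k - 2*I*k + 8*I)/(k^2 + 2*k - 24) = (k - 2*I)/(k + 6)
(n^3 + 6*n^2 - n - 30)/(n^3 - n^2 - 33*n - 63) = (n^2 + 3*n - 10)/(n^2 - 4*n - 21)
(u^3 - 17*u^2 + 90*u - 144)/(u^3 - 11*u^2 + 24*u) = (u - 6)/u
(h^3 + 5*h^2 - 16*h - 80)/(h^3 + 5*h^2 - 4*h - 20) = (h^2 - 16)/(h^2 - 4)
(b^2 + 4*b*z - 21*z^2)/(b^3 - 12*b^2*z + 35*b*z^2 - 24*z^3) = (b + 7*z)/(b^2 - 9*b*z + 8*z^2)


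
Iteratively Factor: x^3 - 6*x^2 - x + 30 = (x - 3)*(x^2 - 3*x - 10) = (x - 3)*(x + 2)*(x - 5)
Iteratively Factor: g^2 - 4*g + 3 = (g - 3)*(g - 1)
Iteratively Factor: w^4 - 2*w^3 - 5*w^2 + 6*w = (w - 3)*(w^3 + w^2 - 2*w) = (w - 3)*(w - 1)*(w^2 + 2*w) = w*(w - 3)*(w - 1)*(w + 2)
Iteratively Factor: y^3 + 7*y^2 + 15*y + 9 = (y + 3)*(y^2 + 4*y + 3) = (y + 3)^2*(y + 1)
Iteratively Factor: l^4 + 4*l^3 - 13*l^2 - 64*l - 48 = (l + 1)*(l^3 + 3*l^2 - 16*l - 48) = (l - 4)*(l + 1)*(l^2 + 7*l + 12) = (l - 4)*(l + 1)*(l + 4)*(l + 3)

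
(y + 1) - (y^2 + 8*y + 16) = -y^2 - 7*y - 15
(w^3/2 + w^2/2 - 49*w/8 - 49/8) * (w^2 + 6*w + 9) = w^5/2 + 7*w^4/2 + 11*w^3/8 - 307*w^2/8 - 735*w/8 - 441/8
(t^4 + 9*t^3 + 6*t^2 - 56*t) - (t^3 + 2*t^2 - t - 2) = t^4 + 8*t^3 + 4*t^2 - 55*t + 2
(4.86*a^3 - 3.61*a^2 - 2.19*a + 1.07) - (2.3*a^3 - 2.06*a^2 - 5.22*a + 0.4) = 2.56*a^3 - 1.55*a^2 + 3.03*a + 0.67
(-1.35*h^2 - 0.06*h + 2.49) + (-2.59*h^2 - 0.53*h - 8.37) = -3.94*h^2 - 0.59*h - 5.88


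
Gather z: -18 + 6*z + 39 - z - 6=5*z + 15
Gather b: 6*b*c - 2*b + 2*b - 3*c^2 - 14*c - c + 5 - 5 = 6*b*c - 3*c^2 - 15*c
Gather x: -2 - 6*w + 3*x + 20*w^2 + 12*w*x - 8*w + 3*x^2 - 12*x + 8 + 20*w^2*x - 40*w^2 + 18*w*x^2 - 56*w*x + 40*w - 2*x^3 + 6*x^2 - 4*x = -20*w^2 + 26*w - 2*x^3 + x^2*(18*w + 9) + x*(20*w^2 - 44*w - 13) + 6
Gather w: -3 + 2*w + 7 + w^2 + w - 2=w^2 + 3*w + 2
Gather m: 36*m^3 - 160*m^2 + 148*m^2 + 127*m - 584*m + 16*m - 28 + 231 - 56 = 36*m^3 - 12*m^2 - 441*m + 147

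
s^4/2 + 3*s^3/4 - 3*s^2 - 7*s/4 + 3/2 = (s/2 + 1/2)*(s - 2)*(s - 1/2)*(s + 3)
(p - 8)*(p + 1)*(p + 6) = p^3 - p^2 - 50*p - 48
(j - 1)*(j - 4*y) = j^2 - 4*j*y - j + 4*y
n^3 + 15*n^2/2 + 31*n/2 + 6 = (n + 1/2)*(n + 3)*(n + 4)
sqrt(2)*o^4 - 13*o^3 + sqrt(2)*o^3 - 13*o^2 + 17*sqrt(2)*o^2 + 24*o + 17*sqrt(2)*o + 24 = (o + 1)*(o - 4*sqrt(2))*(o - 3*sqrt(2))*(sqrt(2)*o + 1)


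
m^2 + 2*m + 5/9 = (m + 1/3)*(m + 5/3)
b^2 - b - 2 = (b - 2)*(b + 1)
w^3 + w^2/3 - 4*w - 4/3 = (w - 2)*(w + 1/3)*(w + 2)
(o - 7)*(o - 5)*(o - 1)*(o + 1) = o^4 - 12*o^3 + 34*o^2 + 12*o - 35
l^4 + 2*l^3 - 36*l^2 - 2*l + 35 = (l - 5)*(l - 1)*(l + 1)*(l + 7)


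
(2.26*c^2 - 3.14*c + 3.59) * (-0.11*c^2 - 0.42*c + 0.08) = -0.2486*c^4 - 0.6038*c^3 + 1.1047*c^2 - 1.759*c + 0.2872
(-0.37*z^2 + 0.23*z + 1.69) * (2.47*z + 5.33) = -0.9139*z^3 - 1.404*z^2 + 5.4002*z + 9.0077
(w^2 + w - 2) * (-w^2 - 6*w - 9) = -w^4 - 7*w^3 - 13*w^2 + 3*w + 18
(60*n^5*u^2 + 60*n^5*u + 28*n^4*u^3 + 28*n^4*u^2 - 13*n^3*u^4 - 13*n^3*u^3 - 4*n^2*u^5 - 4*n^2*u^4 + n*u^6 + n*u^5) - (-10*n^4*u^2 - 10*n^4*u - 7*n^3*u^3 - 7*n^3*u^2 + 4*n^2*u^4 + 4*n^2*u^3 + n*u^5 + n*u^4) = 60*n^5*u^2 + 60*n^5*u + 28*n^4*u^3 + 38*n^4*u^2 + 10*n^4*u - 13*n^3*u^4 - 6*n^3*u^3 + 7*n^3*u^2 - 4*n^2*u^5 - 8*n^2*u^4 - 4*n^2*u^3 + n*u^6 - n*u^4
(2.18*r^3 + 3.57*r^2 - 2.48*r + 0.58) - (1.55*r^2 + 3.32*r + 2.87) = 2.18*r^3 + 2.02*r^2 - 5.8*r - 2.29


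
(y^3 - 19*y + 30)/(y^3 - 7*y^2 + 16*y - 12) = (y + 5)/(y - 2)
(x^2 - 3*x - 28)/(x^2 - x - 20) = (x - 7)/(x - 5)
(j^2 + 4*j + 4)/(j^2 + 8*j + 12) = (j + 2)/(j + 6)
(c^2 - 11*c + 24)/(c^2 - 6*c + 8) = (c^2 - 11*c + 24)/(c^2 - 6*c + 8)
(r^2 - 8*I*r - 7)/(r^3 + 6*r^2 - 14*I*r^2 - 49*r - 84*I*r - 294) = (r - I)/(r^2 + r*(6 - 7*I) - 42*I)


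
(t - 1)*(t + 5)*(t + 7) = t^3 + 11*t^2 + 23*t - 35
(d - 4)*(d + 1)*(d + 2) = d^3 - d^2 - 10*d - 8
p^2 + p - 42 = (p - 6)*(p + 7)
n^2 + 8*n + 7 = (n + 1)*(n + 7)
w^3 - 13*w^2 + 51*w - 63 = (w - 7)*(w - 3)^2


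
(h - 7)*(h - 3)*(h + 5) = h^3 - 5*h^2 - 29*h + 105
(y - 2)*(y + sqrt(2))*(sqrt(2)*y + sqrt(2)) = sqrt(2)*y^3 - sqrt(2)*y^2 + 2*y^2 - 2*sqrt(2)*y - 2*y - 4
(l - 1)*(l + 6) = l^2 + 5*l - 6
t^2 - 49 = (t - 7)*(t + 7)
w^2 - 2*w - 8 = (w - 4)*(w + 2)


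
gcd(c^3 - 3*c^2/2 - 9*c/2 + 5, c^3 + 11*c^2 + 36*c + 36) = c + 2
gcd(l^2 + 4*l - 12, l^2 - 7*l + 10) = l - 2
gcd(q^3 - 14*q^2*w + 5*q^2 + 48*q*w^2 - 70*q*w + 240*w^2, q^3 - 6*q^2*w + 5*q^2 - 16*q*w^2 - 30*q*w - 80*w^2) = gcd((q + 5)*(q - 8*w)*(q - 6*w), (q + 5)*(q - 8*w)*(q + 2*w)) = q^2 - 8*q*w + 5*q - 40*w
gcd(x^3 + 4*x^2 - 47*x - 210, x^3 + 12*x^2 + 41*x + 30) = x^2 + 11*x + 30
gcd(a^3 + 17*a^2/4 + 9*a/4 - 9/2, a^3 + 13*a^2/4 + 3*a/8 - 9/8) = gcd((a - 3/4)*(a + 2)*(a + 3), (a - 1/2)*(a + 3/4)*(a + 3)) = a + 3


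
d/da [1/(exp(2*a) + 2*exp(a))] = -(2*exp(a) + 2)*exp(-a)/(exp(a) + 2)^2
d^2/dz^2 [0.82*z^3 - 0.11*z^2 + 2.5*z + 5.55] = 4.92*z - 0.22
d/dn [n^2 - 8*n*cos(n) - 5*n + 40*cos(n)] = 8*n*sin(n) + 2*n - 40*sin(n) - 8*cos(n) - 5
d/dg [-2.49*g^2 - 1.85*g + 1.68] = -4.98*g - 1.85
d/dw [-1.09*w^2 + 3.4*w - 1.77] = 3.4 - 2.18*w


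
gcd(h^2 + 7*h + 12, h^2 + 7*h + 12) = h^2 + 7*h + 12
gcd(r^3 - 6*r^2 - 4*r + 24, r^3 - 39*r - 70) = r + 2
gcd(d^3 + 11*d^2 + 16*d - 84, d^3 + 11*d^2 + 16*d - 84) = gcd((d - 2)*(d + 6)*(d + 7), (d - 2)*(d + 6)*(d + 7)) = d^3 + 11*d^2 + 16*d - 84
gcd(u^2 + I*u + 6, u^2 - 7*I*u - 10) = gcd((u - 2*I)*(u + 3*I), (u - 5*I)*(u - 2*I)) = u - 2*I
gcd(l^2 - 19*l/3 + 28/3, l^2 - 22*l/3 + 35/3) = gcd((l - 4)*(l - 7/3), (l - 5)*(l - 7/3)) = l - 7/3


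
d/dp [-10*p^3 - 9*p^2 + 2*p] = -30*p^2 - 18*p + 2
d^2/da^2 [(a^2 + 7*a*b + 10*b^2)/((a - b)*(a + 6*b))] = 4*b*(a^3 + 24*a^2*b + 138*a*b^2 + 278*b^3)/(a^6 + 15*a^5*b + 57*a^4*b^2 - 55*a^3*b^3 - 342*a^2*b^4 + 540*a*b^5 - 216*b^6)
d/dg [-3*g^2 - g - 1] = -6*g - 1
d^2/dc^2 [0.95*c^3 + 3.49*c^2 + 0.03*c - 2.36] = 5.7*c + 6.98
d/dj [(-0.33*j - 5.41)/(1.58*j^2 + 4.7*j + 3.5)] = (0.5214*j^2 + 17.0956*j + 24.272)/(2.4964*j^4 + 14.852*j^3 + 33.15*j^2 + 32.9*j + 12.25)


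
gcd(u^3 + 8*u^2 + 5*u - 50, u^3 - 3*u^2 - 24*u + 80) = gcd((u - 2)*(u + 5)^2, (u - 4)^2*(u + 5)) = u + 5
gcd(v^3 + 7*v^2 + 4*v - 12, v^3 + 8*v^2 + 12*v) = v^2 + 8*v + 12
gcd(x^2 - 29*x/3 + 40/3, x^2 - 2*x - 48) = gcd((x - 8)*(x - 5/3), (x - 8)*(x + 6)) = x - 8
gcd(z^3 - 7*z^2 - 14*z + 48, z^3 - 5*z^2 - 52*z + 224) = z - 8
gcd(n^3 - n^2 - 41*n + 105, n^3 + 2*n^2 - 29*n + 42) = n^2 + 4*n - 21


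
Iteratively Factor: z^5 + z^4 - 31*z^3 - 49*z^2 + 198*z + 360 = (z - 5)*(z^4 + 6*z^3 - z^2 - 54*z - 72) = (z - 5)*(z + 3)*(z^3 + 3*z^2 - 10*z - 24) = (z - 5)*(z + 3)*(z + 4)*(z^2 - z - 6) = (z - 5)*(z - 3)*(z + 3)*(z + 4)*(z + 2)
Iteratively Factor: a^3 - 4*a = (a - 2)*(a^2 + 2*a) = (a - 2)*(a + 2)*(a)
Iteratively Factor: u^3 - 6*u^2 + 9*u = (u - 3)*(u^2 - 3*u) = (u - 3)^2*(u)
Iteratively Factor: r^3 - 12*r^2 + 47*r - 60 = (r - 5)*(r^2 - 7*r + 12) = (r - 5)*(r - 4)*(r - 3)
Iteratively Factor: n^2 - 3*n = (n)*(n - 3)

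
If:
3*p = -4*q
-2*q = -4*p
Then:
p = 0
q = 0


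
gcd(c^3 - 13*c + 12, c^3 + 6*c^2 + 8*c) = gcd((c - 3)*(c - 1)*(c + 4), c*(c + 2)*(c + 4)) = c + 4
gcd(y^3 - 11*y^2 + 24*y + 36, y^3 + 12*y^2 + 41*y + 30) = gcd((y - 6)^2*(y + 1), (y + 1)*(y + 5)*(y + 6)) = y + 1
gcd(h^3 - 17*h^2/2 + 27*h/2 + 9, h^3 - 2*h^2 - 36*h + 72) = h - 6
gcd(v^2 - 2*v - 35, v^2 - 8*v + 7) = v - 7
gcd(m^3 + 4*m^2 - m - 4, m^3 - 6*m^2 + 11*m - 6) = m - 1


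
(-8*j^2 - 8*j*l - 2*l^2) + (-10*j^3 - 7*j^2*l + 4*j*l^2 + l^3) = -10*j^3 - 7*j^2*l - 8*j^2 + 4*j*l^2 - 8*j*l + l^3 - 2*l^2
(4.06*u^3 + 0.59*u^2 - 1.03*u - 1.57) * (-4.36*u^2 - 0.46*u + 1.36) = -17.7016*u^5 - 4.44*u^4 + 9.741*u^3 + 8.1214*u^2 - 0.6786*u - 2.1352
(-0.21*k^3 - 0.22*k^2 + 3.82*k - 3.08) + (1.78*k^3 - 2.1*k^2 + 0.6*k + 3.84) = 1.57*k^3 - 2.32*k^2 + 4.42*k + 0.76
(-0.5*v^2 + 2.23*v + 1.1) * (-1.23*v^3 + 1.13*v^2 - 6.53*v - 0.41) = 0.615*v^5 - 3.3079*v^4 + 4.4319*v^3 - 13.1139*v^2 - 8.0973*v - 0.451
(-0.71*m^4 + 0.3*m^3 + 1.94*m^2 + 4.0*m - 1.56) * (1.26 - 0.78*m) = 0.5538*m^5 - 1.1286*m^4 - 1.1352*m^3 - 0.6756*m^2 + 6.2568*m - 1.9656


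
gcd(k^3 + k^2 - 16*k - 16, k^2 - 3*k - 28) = k + 4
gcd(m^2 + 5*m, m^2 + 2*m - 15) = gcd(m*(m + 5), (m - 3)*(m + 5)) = m + 5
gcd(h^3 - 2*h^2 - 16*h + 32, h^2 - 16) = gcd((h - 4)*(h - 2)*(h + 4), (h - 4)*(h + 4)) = h^2 - 16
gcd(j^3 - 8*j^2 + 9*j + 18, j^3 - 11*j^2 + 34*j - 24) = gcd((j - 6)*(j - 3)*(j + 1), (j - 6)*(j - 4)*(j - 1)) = j - 6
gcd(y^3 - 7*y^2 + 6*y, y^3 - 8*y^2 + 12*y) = y^2 - 6*y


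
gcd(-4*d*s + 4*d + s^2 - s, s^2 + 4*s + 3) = 1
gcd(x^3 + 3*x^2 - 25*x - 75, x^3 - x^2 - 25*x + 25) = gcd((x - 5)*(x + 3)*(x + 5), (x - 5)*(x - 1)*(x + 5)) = x^2 - 25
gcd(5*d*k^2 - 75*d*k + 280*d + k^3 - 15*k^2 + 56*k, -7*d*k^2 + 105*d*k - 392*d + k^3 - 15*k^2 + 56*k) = k^2 - 15*k + 56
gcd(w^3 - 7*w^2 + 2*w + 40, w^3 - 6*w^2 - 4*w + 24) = w + 2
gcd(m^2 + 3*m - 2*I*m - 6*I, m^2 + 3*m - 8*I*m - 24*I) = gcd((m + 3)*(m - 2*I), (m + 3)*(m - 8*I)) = m + 3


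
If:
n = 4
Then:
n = 4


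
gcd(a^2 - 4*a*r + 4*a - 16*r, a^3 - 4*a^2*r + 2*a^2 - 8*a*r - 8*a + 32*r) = -a^2 + 4*a*r - 4*a + 16*r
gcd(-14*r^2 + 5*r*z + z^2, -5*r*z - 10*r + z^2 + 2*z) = 1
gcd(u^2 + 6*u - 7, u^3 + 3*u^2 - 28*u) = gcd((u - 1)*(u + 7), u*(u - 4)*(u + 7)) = u + 7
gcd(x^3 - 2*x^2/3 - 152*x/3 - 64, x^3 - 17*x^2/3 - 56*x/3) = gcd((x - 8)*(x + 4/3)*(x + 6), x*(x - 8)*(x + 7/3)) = x - 8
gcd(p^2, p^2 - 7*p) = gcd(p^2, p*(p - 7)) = p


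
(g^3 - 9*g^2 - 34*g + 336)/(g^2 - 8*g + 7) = (g^2 - 2*g - 48)/(g - 1)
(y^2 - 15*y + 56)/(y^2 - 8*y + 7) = (y - 8)/(y - 1)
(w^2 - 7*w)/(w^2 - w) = (w - 7)/(w - 1)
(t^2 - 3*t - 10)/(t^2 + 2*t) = (t - 5)/t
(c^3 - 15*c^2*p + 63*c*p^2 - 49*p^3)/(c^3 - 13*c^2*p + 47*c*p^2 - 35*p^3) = (-c + 7*p)/(-c + 5*p)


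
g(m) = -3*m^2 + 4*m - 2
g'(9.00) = -50.00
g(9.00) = -209.00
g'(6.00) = -32.00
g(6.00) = -86.00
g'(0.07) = 3.58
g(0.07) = -1.73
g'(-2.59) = 19.54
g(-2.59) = -32.48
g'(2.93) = -13.58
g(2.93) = -16.03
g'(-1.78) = 14.68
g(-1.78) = -18.63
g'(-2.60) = 19.60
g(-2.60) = -32.68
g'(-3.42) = 24.52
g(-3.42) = -50.77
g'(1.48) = -4.88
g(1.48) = -2.65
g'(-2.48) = 18.88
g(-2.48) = -30.37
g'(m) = 4 - 6*m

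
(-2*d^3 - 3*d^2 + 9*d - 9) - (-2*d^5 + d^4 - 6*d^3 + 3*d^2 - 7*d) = 2*d^5 - d^4 + 4*d^3 - 6*d^2 + 16*d - 9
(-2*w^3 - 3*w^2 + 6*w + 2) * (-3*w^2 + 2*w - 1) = 6*w^5 + 5*w^4 - 22*w^3 + 9*w^2 - 2*w - 2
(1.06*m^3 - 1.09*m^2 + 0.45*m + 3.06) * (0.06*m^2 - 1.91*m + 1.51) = 0.0636*m^5 - 2.09*m^4 + 3.7095*m^3 - 2.3218*m^2 - 5.1651*m + 4.6206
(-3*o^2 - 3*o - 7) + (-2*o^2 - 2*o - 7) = -5*o^2 - 5*o - 14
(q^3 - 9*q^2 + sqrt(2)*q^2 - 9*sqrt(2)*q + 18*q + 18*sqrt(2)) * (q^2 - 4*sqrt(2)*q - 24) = q^5 - 9*q^4 - 3*sqrt(2)*q^4 - 14*q^3 + 27*sqrt(2)*q^3 - 78*sqrt(2)*q^2 + 288*q^2 - 576*q + 216*sqrt(2)*q - 432*sqrt(2)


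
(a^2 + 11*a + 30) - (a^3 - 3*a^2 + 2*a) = -a^3 + 4*a^2 + 9*a + 30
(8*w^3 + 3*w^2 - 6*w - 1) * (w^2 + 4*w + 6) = 8*w^5 + 35*w^4 + 54*w^3 - 7*w^2 - 40*w - 6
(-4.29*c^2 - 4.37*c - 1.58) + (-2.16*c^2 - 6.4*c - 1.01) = -6.45*c^2 - 10.77*c - 2.59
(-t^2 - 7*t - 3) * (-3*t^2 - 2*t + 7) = 3*t^4 + 23*t^3 + 16*t^2 - 43*t - 21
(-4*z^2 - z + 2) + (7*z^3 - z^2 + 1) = 7*z^3 - 5*z^2 - z + 3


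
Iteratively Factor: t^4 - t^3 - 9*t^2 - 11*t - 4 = (t + 1)*(t^3 - 2*t^2 - 7*t - 4) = (t + 1)^2*(t^2 - 3*t - 4) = (t - 4)*(t + 1)^2*(t + 1)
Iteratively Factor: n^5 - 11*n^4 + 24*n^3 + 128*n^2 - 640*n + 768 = (n - 4)*(n^4 - 7*n^3 - 4*n^2 + 112*n - 192) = (n - 4)*(n + 4)*(n^3 - 11*n^2 + 40*n - 48) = (n - 4)^2*(n + 4)*(n^2 - 7*n + 12) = (n - 4)^2*(n - 3)*(n + 4)*(n - 4)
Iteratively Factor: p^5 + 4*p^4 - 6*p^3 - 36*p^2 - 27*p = (p + 1)*(p^4 + 3*p^3 - 9*p^2 - 27*p) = (p + 1)*(p + 3)*(p^3 - 9*p) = (p + 1)*(p + 3)^2*(p^2 - 3*p) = (p - 3)*(p + 1)*(p + 3)^2*(p)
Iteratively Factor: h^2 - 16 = (h - 4)*(h + 4)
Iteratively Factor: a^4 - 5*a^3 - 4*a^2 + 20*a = (a + 2)*(a^3 - 7*a^2 + 10*a) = (a - 5)*(a + 2)*(a^2 - 2*a) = a*(a - 5)*(a + 2)*(a - 2)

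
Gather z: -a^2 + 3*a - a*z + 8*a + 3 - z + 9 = -a^2 + 11*a + z*(-a - 1) + 12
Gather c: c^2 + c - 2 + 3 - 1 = c^2 + c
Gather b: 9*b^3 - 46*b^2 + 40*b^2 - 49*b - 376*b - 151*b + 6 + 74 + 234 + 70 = 9*b^3 - 6*b^2 - 576*b + 384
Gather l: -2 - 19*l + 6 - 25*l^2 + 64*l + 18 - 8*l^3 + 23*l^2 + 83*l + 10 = -8*l^3 - 2*l^2 + 128*l + 32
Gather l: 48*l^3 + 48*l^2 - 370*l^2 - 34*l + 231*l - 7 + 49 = 48*l^3 - 322*l^2 + 197*l + 42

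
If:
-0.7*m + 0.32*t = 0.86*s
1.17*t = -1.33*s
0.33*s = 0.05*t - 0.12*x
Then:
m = 0.542314247837889*x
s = -0.310207688908529*x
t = 0.352629253203712*x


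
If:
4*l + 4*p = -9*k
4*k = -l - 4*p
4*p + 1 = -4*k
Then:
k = -3/5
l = 1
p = 7/20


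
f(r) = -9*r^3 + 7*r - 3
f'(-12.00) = -3881.00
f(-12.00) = 15465.00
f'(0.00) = 7.00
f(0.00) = -3.00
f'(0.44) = 1.77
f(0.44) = -0.69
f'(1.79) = -79.51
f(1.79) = -42.09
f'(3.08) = -249.13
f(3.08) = -244.40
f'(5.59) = -836.70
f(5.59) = -1535.96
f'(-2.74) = -195.71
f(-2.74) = 162.96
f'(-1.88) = -88.43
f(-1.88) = 43.64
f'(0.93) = -16.35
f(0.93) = -3.73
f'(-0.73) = -7.39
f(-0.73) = -4.61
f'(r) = 7 - 27*r^2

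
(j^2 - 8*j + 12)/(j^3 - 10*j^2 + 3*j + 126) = (j - 2)/(j^2 - 4*j - 21)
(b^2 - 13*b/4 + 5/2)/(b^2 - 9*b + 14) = (b - 5/4)/(b - 7)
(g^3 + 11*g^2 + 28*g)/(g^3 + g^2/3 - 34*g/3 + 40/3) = 3*g*(g + 7)/(3*g^2 - 11*g + 10)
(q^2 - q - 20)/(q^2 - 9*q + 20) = (q + 4)/(q - 4)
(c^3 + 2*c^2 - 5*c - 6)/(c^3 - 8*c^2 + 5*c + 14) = (c + 3)/(c - 7)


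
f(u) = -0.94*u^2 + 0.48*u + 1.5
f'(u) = 0.48 - 1.88*u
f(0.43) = 1.53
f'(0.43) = -0.33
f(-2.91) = -7.86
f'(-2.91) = 5.95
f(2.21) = -2.03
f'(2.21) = -3.67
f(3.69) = -9.53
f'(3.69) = -6.46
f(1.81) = -0.71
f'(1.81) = -2.92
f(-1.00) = 0.08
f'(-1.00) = 2.36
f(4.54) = -15.70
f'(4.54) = -8.06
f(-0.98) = 0.13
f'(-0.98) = 2.32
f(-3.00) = -8.40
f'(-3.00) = 6.12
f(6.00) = -29.46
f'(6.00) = -10.80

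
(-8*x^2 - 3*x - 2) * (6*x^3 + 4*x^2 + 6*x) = -48*x^5 - 50*x^4 - 72*x^3 - 26*x^2 - 12*x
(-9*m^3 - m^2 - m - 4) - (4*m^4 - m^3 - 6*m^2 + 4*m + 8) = -4*m^4 - 8*m^3 + 5*m^2 - 5*m - 12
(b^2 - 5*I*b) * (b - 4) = b^3 - 4*b^2 - 5*I*b^2 + 20*I*b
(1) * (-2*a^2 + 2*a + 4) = -2*a^2 + 2*a + 4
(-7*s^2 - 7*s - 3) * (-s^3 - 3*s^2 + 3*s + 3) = 7*s^5 + 28*s^4 + 3*s^3 - 33*s^2 - 30*s - 9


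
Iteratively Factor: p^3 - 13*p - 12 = (p + 3)*(p^2 - 3*p - 4) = (p + 1)*(p + 3)*(p - 4)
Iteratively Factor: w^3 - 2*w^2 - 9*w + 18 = (w + 3)*(w^2 - 5*w + 6) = (w - 2)*(w + 3)*(w - 3)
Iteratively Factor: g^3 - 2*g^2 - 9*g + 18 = (g - 2)*(g^2 - 9) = (g - 2)*(g + 3)*(g - 3)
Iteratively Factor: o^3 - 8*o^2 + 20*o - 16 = (o - 2)*(o^2 - 6*o + 8) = (o - 4)*(o - 2)*(o - 2)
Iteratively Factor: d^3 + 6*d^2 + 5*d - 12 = (d + 4)*(d^2 + 2*d - 3) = (d - 1)*(d + 4)*(d + 3)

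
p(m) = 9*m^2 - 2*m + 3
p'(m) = 18*m - 2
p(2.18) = 41.41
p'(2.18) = 37.24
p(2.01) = 35.34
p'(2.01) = 34.18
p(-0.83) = 10.86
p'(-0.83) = -16.94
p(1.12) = 12.05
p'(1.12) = 18.16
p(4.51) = 177.04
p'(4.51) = 79.18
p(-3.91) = 148.41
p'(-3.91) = -72.38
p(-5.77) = 314.18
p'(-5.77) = -105.86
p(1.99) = 34.66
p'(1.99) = 33.82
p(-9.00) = 750.00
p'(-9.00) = -164.00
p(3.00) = 78.00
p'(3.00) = 52.00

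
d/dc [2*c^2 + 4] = 4*c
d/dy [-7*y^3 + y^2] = y*(2 - 21*y)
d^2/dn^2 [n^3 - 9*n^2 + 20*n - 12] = 6*n - 18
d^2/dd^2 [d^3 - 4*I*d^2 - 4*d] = 6*d - 8*I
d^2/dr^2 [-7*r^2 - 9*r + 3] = -14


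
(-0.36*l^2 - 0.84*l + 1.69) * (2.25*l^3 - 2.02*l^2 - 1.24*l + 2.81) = -0.81*l^5 - 1.1628*l^4 + 5.9457*l^3 - 3.3838*l^2 - 4.456*l + 4.7489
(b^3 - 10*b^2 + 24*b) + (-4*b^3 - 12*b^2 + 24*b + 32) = -3*b^3 - 22*b^2 + 48*b + 32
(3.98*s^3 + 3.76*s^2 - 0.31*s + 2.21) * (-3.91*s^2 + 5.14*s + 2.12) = -15.5618*s^5 + 5.7556*s^4 + 28.9761*s^3 - 2.2633*s^2 + 10.7022*s + 4.6852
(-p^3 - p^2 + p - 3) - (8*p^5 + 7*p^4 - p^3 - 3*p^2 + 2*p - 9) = -8*p^5 - 7*p^4 + 2*p^2 - p + 6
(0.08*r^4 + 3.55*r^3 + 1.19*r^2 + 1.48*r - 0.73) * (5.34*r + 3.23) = 0.4272*r^5 + 19.2154*r^4 + 17.8211*r^3 + 11.7469*r^2 + 0.882200000000001*r - 2.3579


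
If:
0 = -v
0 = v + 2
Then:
No Solution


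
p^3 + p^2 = p^2*(p + 1)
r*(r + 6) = r^2 + 6*r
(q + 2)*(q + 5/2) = q^2 + 9*q/2 + 5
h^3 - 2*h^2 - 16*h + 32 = (h - 4)*(h - 2)*(h + 4)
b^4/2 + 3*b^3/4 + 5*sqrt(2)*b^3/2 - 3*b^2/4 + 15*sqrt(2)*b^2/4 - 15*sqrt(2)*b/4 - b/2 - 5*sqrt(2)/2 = (b/2 + 1)*(b - 1)*(b + 1/2)*(b + 5*sqrt(2))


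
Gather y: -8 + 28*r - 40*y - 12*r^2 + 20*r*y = -12*r^2 + 28*r + y*(20*r - 40) - 8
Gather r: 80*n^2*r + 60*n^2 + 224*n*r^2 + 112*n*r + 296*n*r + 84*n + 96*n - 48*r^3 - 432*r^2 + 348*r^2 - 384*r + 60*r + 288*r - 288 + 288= 60*n^2 + 180*n - 48*r^3 + r^2*(224*n - 84) + r*(80*n^2 + 408*n - 36)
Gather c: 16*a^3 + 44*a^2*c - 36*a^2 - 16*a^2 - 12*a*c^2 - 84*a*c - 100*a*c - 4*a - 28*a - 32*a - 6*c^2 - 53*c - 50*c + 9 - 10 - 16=16*a^3 - 52*a^2 - 64*a + c^2*(-12*a - 6) + c*(44*a^2 - 184*a - 103) - 17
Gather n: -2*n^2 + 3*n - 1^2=-2*n^2 + 3*n - 1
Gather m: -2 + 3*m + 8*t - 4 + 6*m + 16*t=9*m + 24*t - 6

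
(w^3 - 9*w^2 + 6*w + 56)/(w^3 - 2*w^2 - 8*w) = (w - 7)/w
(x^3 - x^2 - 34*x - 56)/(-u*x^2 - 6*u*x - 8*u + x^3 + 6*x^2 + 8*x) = (x - 7)/(-u + x)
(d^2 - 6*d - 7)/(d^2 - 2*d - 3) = (d - 7)/(d - 3)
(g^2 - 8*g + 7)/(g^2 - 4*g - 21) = (g - 1)/(g + 3)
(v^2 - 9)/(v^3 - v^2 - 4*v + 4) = (v^2 - 9)/(v^3 - v^2 - 4*v + 4)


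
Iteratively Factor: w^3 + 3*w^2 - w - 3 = (w + 1)*(w^2 + 2*w - 3) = (w - 1)*(w + 1)*(w + 3)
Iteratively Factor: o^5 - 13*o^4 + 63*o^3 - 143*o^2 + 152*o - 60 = (o - 2)*(o^4 - 11*o^3 + 41*o^2 - 61*o + 30) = (o - 2)*(o - 1)*(o^3 - 10*o^2 + 31*o - 30) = (o - 2)^2*(o - 1)*(o^2 - 8*o + 15) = (o - 3)*(o - 2)^2*(o - 1)*(o - 5)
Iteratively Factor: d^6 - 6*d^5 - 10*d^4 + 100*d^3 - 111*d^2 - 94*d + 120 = (d - 3)*(d^5 - 3*d^4 - 19*d^3 + 43*d^2 + 18*d - 40) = (d - 5)*(d - 3)*(d^4 + 2*d^3 - 9*d^2 - 2*d + 8) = (d - 5)*(d - 3)*(d - 1)*(d^3 + 3*d^2 - 6*d - 8) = (d - 5)*(d - 3)*(d - 1)*(d + 1)*(d^2 + 2*d - 8) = (d - 5)*(d - 3)*(d - 2)*(d - 1)*(d + 1)*(d + 4)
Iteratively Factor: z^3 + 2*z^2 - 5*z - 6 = (z + 3)*(z^2 - z - 2) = (z + 1)*(z + 3)*(z - 2)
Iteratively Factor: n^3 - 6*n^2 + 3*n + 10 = (n - 5)*(n^2 - n - 2) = (n - 5)*(n - 2)*(n + 1)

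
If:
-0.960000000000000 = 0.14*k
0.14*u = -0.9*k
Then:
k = -6.86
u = 44.08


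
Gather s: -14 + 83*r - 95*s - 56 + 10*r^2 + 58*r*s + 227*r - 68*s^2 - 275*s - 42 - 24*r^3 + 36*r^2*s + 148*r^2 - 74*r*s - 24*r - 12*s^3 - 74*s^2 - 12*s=-24*r^3 + 158*r^2 + 286*r - 12*s^3 - 142*s^2 + s*(36*r^2 - 16*r - 382) - 112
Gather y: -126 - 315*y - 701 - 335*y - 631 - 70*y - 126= -720*y - 1584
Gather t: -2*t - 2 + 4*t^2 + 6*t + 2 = 4*t^2 + 4*t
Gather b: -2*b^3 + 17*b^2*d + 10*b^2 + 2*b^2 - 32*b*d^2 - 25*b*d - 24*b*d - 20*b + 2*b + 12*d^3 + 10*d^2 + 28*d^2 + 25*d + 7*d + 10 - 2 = -2*b^3 + b^2*(17*d + 12) + b*(-32*d^2 - 49*d - 18) + 12*d^3 + 38*d^2 + 32*d + 8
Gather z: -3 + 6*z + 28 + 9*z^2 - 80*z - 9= 9*z^2 - 74*z + 16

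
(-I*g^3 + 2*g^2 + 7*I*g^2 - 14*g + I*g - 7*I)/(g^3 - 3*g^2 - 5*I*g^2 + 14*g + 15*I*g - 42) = (-I*g^3 + g^2*(2 + 7*I) + g*(-14 + I) - 7*I)/(g^3 - g^2*(3 + 5*I) + g*(14 + 15*I) - 42)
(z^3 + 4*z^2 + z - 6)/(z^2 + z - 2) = z + 3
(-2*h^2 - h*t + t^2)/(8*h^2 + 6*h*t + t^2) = (-2*h^2 - h*t + t^2)/(8*h^2 + 6*h*t + t^2)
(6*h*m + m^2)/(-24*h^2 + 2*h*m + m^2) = -m/(4*h - m)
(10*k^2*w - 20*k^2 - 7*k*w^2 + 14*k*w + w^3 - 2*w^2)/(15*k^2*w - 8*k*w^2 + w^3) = (-2*k*w + 4*k + w^2 - 2*w)/(w*(-3*k + w))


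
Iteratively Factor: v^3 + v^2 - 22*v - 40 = (v + 4)*(v^2 - 3*v - 10) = (v + 2)*(v + 4)*(v - 5)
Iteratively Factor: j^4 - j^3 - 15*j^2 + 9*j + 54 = (j - 3)*(j^3 + 2*j^2 - 9*j - 18) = (j - 3)*(j + 2)*(j^2 - 9) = (j - 3)*(j + 2)*(j + 3)*(j - 3)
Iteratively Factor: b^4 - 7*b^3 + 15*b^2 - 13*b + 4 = (b - 1)*(b^3 - 6*b^2 + 9*b - 4) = (b - 4)*(b - 1)*(b^2 - 2*b + 1) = (b - 4)*(b - 1)^2*(b - 1)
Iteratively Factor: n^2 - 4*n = (n - 4)*(n)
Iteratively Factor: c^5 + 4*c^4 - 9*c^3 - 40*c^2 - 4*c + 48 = (c - 1)*(c^4 + 5*c^3 - 4*c^2 - 44*c - 48) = (c - 3)*(c - 1)*(c^3 + 8*c^2 + 20*c + 16) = (c - 3)*(c - 1)*(c + 2)*(c^2 + 6*c + 8) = (c - 3)*(c - 1)*(c + 2)*(c + 4)*(c + 2)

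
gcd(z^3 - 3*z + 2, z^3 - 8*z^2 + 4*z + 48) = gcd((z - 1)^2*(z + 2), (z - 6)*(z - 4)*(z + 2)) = z + 2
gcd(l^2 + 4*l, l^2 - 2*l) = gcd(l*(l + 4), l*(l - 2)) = l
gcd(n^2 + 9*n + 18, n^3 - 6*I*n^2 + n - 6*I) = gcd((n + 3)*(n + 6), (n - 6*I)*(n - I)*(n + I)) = 1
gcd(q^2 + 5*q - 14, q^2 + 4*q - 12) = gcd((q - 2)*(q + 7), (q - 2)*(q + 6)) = q - 2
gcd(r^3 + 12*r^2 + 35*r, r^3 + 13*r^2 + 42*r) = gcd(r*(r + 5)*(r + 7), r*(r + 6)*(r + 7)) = r^2 + 7*r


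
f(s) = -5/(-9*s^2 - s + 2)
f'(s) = -5*(18*s + 1)/(-9*s^2 - s + 2)^2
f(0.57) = 3.35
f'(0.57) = -25.22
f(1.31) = 0.34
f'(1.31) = -0.56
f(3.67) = 0.04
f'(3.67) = -0.02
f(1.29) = 0.35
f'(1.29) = -0.59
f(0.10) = -2.76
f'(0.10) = -4.27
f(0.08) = -2.68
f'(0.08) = -3.52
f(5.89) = 0.02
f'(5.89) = -0.01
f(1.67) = 0.20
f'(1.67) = -0.25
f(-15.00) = 0.00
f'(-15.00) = 0.00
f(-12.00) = 0.00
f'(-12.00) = 0.00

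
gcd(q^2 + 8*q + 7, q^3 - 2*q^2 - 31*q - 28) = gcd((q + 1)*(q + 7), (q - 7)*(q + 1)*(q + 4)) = q + 1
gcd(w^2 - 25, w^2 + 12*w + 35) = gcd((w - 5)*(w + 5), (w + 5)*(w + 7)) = w + 5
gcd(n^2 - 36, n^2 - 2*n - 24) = n - 6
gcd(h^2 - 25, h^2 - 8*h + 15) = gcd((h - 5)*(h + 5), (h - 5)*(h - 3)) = h - 5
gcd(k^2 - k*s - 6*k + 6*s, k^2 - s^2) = -k + s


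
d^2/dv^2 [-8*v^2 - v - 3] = -16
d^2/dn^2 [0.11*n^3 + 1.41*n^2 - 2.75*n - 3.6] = 0.66*n + 2.82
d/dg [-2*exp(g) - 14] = -2*exp(g)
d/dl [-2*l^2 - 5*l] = -4*l - 5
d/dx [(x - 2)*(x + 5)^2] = (x + 5)*(3*x + 1)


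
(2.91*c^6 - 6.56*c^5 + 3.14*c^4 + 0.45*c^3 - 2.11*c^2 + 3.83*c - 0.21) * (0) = 0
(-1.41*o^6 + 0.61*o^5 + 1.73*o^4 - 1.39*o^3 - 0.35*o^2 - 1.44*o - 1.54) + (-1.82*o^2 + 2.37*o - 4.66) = -1.41*o^6 + 0.61*o^5 + 1.73*o^4 - 1.39*o^3 - 2.17*o^2 + 0.93*o - 6.2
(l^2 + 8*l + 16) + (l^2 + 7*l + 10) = 2*l^2 + 15*l + 26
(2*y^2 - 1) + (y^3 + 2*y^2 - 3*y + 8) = y^3 + 4*y^2 - 3*y + 7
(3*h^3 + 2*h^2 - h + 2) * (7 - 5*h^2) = -15*h^5 - 10*h^4 + 26*h^3 + 4*h^2 - 7*h + 14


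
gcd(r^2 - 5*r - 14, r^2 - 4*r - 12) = r + 2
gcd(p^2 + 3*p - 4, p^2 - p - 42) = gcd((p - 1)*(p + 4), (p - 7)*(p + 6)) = 1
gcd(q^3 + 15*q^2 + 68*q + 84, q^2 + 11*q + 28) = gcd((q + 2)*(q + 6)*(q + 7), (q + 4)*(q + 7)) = q + 7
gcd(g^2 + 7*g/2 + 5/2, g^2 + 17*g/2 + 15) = g + 5/2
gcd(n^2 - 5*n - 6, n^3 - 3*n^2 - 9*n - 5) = n + 1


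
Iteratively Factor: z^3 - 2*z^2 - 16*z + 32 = (z + 4)*(z^2 - 6*z + 8) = (z - 4)*(z + 4)*(z - 2)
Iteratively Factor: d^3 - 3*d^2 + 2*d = (d)*(d^2 - 3*d + 2) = d*(d - 1)*(d - 2)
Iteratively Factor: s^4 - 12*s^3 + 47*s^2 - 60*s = (s - 3)*(s^3 - 9*s^2 + 20*s) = (s - 4)*(s - 3)*(s^2 - 5*s) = s*(s - 4)*(s - 3)*(s - 5)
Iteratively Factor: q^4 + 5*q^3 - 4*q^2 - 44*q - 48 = (q - 3)*(q^3 + 8*q^2 + 20*q + 16) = (q - 3)*(q + 2)*(q^2 + 6*q + 8) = (q - 3)*(q + 2)^2*(q + 4)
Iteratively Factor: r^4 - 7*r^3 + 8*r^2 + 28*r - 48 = (r - 4)*(r^3 - 3*r^2 - 4*r + 12) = (r - 4)*(r - 3)*(r^2 - 4) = (r - 4)*(r - 3)*(r + 2)*(r - 2)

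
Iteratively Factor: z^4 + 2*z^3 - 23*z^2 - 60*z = (z - 5)*(z^3 + 7*z^2 + 12*z) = z*(z - 5)*(z^2 + 7*z + 12) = z*(z - 5)*(z + 3)*(z + 4)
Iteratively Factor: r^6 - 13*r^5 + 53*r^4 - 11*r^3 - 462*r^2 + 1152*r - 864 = (r + 3)*(r^5 - 16*r^4 + 101*r^3 - 314*r^2 + 480*r - 288) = (r - 4)*(r + 3)*(r^4 - 12*r^3 + 53*r^2 - 102*r + 72) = (r - 4)*(r - 2)*(r + 3)*(r^3 - 10*r^2 + 33*r - 36) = (r - 4)*(r - 3)*(r - 2)*(r + 3)*(r^2 - 7*r + 12) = (r - 4)^2*(r - 3)*(r - 2)*(r + 3)*(r - 3)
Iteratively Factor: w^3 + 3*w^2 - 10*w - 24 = (w + 2)*(w^2 + w - 12) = (w + 2)*(w + 4)*(w - 3)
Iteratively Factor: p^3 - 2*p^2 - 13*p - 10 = (p + 2)*(p^2 - 4*p - 5) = (p - 5)*(p + 2)*(p + 1)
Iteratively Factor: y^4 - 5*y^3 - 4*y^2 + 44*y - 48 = (y + 3)*(y^3 - 8*y^2 + 20*y - 16) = (y - 2)*(y + 3)*(y^2 - 6*y + 8) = (y - 4)*(y - 2)*(y + 3)*(y - 2)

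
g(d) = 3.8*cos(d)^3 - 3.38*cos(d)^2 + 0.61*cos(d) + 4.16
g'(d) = -11.4*sin(d)*cos(d)^2 + 6.76*sin(d)*cos(d) - 0.61*sin(d)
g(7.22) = 4.13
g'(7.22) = -0.49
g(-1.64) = 4.10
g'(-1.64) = 1.13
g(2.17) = 2.06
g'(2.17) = -6.65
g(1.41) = 4.19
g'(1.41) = 0.18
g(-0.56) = 4.56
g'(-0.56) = 1.63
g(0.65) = 4.42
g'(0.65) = -1.48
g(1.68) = 4.05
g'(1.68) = -1.47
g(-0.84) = 4.19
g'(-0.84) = 0.88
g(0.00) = 5.19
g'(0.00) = 0.00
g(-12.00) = 4.55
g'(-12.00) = -1.62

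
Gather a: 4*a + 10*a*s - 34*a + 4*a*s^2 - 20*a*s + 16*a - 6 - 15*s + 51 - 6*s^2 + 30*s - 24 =a*(4*s^2 - 10*s - 14) - 6*s^2 + 15*s + 21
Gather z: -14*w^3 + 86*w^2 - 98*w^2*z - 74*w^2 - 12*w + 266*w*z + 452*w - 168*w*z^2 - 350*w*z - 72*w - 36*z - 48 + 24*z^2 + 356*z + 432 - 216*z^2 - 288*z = -14*w^3 + 12*w^2 + 368*w + z^2*(-168*w - 192) + z*(-98*w^2 - 84*w + 32) + 384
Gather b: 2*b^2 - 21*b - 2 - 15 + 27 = 2*b^2 - 21*b + 10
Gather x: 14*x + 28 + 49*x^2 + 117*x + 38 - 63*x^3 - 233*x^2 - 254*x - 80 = -63*x^3 - 184*x^2 - 123*x - 14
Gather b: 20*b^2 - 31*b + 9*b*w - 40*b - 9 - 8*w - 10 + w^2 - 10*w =20*b^2 + b*(9*w - 71) + w^2 - 18*w - 19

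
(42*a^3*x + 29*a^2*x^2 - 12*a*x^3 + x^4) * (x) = 42*a^3*x^2 + 29*a^2*x^3 - 12*a*x^4 + x^5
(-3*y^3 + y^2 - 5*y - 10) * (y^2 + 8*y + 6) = -3*y^5 - 23*y^4 - 15*y^3 - 44*y^2 - 110*y - 60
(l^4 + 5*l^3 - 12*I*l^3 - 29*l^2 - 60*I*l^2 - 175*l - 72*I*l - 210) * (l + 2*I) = l^5 + 5*l^4 - 10*I*l^4 - 5*l^3 - 50*I*l^3 - 55*l^2 - 130*I*l^2 - 66*l - 350*I*l - 420*I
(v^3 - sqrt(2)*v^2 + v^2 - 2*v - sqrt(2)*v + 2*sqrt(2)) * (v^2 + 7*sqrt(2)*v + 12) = v^5 + v^4 + 6*sqrt(2)*v^4 - 4*v^3 + 6*sqrt(2)*v^3 - 24*sqrt(2)*v^2 - 2*v^2 - 12*sqrt(2)*v + 4*v + 24*sqrt(2)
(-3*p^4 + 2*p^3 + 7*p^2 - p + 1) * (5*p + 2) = -15*p^5 + 4*p^4 + 39*p^3 + 9*p^2 + 3*p + 2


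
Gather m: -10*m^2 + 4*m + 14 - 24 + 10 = -10*m^2 + 4*m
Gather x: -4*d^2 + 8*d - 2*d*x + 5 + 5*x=-4*d^2 + 8*d + x*(5 - 2*d) + 5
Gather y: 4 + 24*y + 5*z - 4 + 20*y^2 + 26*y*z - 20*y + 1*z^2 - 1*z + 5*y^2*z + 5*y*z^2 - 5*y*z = y^2*(5*z + 20) + y*(5*z^2 + 21*z + 4) + z^2 + 4*z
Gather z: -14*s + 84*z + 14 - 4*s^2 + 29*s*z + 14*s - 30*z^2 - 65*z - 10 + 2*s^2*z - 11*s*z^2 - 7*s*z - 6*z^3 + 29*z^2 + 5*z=-4*s^2 - 6*z^3 + z^2*(-11*s - 1) + z*(2*s^2 + 22*s + 24) + 4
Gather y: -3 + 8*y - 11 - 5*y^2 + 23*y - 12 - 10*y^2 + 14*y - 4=-15*y^2 + 45*y - 30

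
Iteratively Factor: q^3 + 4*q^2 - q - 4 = (q + 1)*(q^2 + 3*q - 4) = (q - 1)*(q + 1)*(q + 4)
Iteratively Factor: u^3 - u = (u - 1)*(u^2 + u) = u*(u - 1)*(u + 1)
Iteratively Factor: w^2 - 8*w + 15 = (w - 5)*(w - 3)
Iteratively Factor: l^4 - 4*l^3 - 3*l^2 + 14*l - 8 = (l - 1)*(l^3 - 3*l^2 - 6*l + 8) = (l - 4)*(l - 1)*(l^2 + l - 2) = (l - 4)*(l - 1)*(l + 2)*(l - 1)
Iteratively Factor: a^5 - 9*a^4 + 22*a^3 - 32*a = (a - 4)*(a^4 - 5*a^3 + 2*a^2 + 8*a) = (a - 4)^2*(a^3 - a^2 - 2*a) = (a - 4)^2*(a - 2)*(a^2 + a) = (a - 4)^2*(a - 2)*(a + 1)*(a)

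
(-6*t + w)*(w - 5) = -6*t*w + 30*t + w^2 - 5*w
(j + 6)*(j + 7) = j^2 + 13*j + 42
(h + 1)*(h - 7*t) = h^2 - 7*h*t + h - 7*t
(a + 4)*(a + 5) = a^2 + 9*a + 20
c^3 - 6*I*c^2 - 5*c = c*(c - 5*I)*(c - I)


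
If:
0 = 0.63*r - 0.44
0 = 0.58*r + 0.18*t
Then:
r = 0.70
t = -2.25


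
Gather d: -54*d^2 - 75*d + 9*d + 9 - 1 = -54*d^2 - 66*d + 8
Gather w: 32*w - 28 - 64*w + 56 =28 - 32*w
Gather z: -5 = -5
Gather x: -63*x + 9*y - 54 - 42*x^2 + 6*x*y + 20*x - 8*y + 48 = -42*x^2 + x*(6*y - 43) + y - 6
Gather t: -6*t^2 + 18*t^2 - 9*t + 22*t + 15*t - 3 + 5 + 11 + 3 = 12*t^2 + 28*t + 16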